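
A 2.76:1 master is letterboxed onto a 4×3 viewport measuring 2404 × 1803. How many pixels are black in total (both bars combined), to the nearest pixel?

Since 2.760 > 1.333, the master is width-limited.
That makes the image 871.0145 px tall (2404 / 2.760).
Leftover height: 1803 − 871.0145 = 931.9855 px.
Across the 2404-px span: 931.9855 × 2404 ≈ 2240493 px.

2240493 pixels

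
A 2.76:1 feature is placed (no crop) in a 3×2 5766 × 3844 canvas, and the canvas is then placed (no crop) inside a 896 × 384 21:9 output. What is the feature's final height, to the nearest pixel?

Inside the 5766×3844 canvas the feature is width-limited at 5766.00 × 2089.13.
The 3×2 canvas is height-limited in 896×384, giving 576.00 × 384.00; scale factor 0.0999.
So the feature's height is 2089.13 × 0.0999 ≈ 208.70.

209 px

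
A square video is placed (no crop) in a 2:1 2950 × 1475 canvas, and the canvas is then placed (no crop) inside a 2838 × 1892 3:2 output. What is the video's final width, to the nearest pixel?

1419 px

square in 2950×1475: fills the height, so the video is 1475.00 × 1475.00.
Second fit — the 2:1 canvas into 2838×1892 spans the width: 2838.00 × 1419.00 (×0.9620 from 2950×1475).
The video scales with it: width 1475.00 × 0.9620 ≈ 1419.00.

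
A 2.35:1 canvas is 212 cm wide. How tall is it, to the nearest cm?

90 cm

212 / 2.350 = 90.21.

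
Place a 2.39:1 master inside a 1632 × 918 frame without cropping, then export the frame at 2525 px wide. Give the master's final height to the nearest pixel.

In the 1632×918 frame the master fills the width: height = 1632 / 2.390 ≈ 682.85 px.
The frame scales by 2525/1632 = 1.5472; 682.85 × 1.5472 ≈ 1056.49 px.

1056 px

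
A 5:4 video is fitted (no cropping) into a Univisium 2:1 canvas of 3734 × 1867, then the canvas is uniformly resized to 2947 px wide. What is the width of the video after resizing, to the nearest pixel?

1842 px

In the 3734×1867 frame the video fills the height: width = 1867 × 5/4 ≈ 2333.75 px.
Resizing to 2947 px wide multiplies everything by 0.7892: 2333.75 → 1841.88 px.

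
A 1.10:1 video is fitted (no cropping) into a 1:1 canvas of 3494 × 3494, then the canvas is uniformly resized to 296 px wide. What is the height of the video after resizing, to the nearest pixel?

269 px

In the 3494×3494 frame the video fills the width: height = 3494 / 1.100 ≈ 3176.36 px.
The frame scales by 296/3494 = 0.0847; 3176.36 × 0.0847 ≈ 269.09 px.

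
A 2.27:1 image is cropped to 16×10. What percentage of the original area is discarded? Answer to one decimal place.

29.5%

The height stays; only width is cut (since 16×10 is narrower than 2.27:1).
Area ratio = (1.600)/(2.270) = 70.48%; the remaining 29.52% is cropped out.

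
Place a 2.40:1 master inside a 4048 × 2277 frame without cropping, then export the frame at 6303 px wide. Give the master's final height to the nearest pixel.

2626 px

In the 4048×2277 frame the master fills the width: height = 4048 / 2.400 ≈ 1686.67 px.
Resizing to 6303 px wide multiplies everything by 1.5571: 1686.67 → 2626.25 px.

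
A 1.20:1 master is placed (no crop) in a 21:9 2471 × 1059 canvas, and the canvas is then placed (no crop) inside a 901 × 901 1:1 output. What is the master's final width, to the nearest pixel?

First fit — 1.20:1 into 2471×1059 spans the height: 1270.80 × 1059.00.
The 21:9 canvas is width-limited in 901×901, giving 901.00 × 386.14; scale factor 0.3646.
The master scales with it: width 1270.80 × 0.3646 ≈ 463.37.

463 px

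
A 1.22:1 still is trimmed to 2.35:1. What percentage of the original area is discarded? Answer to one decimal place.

48.1%

2.35:1 is wider than 1.22:1, so the crop keeps the full width and trims the height.
Fraction kept = (1.220)/(2.350) ≈ 51.91%, so 48.09% is lost.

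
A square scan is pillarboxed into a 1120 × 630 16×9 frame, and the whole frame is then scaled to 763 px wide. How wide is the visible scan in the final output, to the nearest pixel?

429 px

In the 1120×630 frame the scan fills the height: width = 630 × 1/1 ≈ 630.00 px.
Scaling 1120 → 763 is ×0.6813, so the width becomes 630.00 × 0.6813 ≈ 429.19 px.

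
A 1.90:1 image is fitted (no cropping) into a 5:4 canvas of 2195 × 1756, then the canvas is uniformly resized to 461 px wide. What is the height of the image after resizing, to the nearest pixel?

Fitted into 2195×1756, the image spans the width; its height is 2195 / 1.900 ≈ 1155.26 px.
Resizing to 461 px wide multiplies everything by 0.2100: 1155.26 → 242.63 px.

243 px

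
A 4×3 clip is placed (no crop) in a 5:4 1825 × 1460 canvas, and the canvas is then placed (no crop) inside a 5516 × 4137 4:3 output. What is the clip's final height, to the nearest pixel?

Inside the 1825×1460 canvas the clip is width-limited at 1825.00 × 1368.75.
The 5:4 canvas is height-limited in 5516×4137, giving 5171.25 × 4137.00; scale factor 2.8336.
Applying the same ×2.8336: 1368.75 → 3878.44.

3878 px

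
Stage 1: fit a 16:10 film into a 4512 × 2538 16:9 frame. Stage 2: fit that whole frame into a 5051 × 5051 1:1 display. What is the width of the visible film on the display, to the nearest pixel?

4546 px

16:10 in 4512×2538: fills the height, so the film is 4060.80 × 2538.00.
16:9 in 5051×5051: fills the width, so the intermediate becomes 5051.00 × 2841.19 — a scale of ×1.1195.
So the film's width is 4060.80 × 1.1195 ≈ 4545.90.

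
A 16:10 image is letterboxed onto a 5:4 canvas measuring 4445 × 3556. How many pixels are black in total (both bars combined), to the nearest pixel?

Since 1.600 > 1.250, the image is width-limited.
That makes the image 2778.1250 px tall (4445 × 10/16).
3556 − 2778.1250 = 777.8750 px of bars.
Bar area = 777.8750 × 4445 ≈ 3457654 px.

3457654 pixels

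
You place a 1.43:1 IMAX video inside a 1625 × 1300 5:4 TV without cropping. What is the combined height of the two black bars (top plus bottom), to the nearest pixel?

164 px

Since 1.430 > 1.250, the video is width-limited.
Content height = 1625 / 1.430 ≈ 1136.36 px.
Black = 1300 − 1136.36 = 163.64 px.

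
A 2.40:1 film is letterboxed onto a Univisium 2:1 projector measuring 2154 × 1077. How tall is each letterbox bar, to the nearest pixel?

2.40:1 (2.400) > Univisium 2:1 (2.000), so the film fills the width.
The film is 2154 / 2.400 ≈ 897.50 px tall.
Black = 1077 − 897.50 = 179.50 px, or 89.75 per bar.

90 px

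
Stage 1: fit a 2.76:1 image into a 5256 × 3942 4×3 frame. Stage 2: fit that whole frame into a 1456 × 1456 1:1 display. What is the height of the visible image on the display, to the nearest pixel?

528 px

2.76:1 in 5256×3942: fills the width, so the image is 5256.00 × 1904.35.
The 4×3 canvas is width-limited in 1456×1456, giving 1456.00 × 1092.00; scale factor 0.2770.
Applying the same ×0.2770: 1904.35 → 527.54.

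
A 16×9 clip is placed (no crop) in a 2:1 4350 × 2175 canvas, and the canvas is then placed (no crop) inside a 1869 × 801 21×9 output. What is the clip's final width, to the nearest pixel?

1424 px

First fit — 16×9 into 4350×2175 spans the height: 3866.67 × 2175.00.
Second fit — the 2:1 canvas into 1869×801 spans the height: 1602.00 × 801.00 (×0.3683 from 4350×2175).
So the clip's width is 3866.67 × 0.3683 ≈ 1424.00.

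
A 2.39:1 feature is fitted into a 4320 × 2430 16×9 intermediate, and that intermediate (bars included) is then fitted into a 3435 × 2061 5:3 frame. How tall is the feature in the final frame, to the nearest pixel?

1437 px

Inside the 4320×2430 canvas the feature is width-limited at 4320.00 × 1807.53.
Second fit — the 16×9 canvas into 3435×2061 spans the width: 3435.00 × 1932.19 (×0.7951 from 4320×2430).
Applying the same ×0.7951: 1807.53 → 1437.24.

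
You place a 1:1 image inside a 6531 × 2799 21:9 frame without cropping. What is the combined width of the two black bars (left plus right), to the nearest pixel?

1:1 is narrower than 21:9, so it spans the full height.
That makes the image 2799.00 px wide (2799 × 1/1).
Leftover width: 6531 − 2799.00 = 3732.00 px.

3732 px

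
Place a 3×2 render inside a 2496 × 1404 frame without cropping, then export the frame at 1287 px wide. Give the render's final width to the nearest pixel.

1086 px

At 2496×1404 the render is height-limited, so width = 1404 × 3/2 ≈ 2106.00 px.
Resizing to 1287 px wide multiplies everything by 0.5156: 2106.00 → 1085.91 px.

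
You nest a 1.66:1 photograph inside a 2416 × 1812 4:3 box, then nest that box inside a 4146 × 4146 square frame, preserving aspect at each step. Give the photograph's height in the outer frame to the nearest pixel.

2498 px

1.66:1 in 2416×1812: fills the width, so the photograph is 2416.00 × 1455.42.
The 4:3 canvas is width-limited in 4146×4146, giving 4146.00 × 3109.50; scale factor 1.7161.
The photograph scales with it: height 1455.42 × 1.7161 ≈ 2497.59.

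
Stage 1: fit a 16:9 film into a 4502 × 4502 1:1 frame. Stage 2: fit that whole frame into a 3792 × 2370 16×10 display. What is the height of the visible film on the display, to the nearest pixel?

16:9 in 4502×4502: fills the width, so the film is 4502.00 × 2532.38.
1:1 in 3792×2370: fills the height, so the intermediate becomes 2370.00 × 2370.00 — a scale of ×0.5264.
The film scales with it: height 2532.38 × 0.5264 ≈ 1333.12.

1333 px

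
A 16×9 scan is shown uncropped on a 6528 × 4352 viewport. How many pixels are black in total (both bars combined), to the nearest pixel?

4439040 pixels

Since 1.778 > 1.500, the scan is width-limited.
The scan is 6528 × 9/16 ≈ 3672.0000 px tall.
4352 − 3672.0000 = 680.0000 px of bars.
Bar area = 680.0000 × 6528 ≈ 4439040 px.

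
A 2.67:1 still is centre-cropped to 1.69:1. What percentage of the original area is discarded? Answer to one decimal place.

36.7%

Going from 2.67:1 to 1.69:1 means cutting width while keeping height.
Area ratio = (1.690)/(2.670) = 63.30%; the remaining 36.70% is cropped out.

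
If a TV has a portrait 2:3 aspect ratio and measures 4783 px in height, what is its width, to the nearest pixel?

Width = 4783 × 2/3 = 3188.67.

3189 px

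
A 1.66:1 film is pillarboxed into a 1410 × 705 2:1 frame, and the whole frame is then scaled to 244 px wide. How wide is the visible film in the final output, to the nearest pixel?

203 px

At 1410×705 the film is height-limited, so width = 705 × 1.660 ≈ 1170.30 px.
Resizing to 244 px wide multiplies everything by 0.1730: 1170.30 → 202.52 px.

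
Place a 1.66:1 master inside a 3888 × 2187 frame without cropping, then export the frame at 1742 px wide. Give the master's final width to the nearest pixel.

1627 px

Fitted into 3888×2187, the master spans the height; its width is 2187 × 1.660 ≈ 3630.42 px.
Resizing to 1742 px wide multiplies everything by 0.4480: 3630.42 → 1626.59 px.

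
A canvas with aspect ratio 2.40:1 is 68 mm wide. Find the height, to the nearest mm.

28 mm

Height = 68 / 2.400 = 28.33.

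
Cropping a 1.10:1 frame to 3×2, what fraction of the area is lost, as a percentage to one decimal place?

Going from 1.10:1 to 3×2 means cutting height while keeping width.
Area ratio = (1.100)/(1.500) = 73.33%; the remaining 26.67% is cropped out.

26.7%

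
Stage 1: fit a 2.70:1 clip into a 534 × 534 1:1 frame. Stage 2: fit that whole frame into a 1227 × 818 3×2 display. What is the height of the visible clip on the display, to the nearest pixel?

303 px

2.70:1 in 534×534: fills the width, so the clip is 534.00 × 197.78.
The 1:1 canvas is height-limited in 1227×818, giving 818.00 × 818.00; scale factor 1.5318.
So the clip's height is 197.78 × 1.5318 ≈ 302.96.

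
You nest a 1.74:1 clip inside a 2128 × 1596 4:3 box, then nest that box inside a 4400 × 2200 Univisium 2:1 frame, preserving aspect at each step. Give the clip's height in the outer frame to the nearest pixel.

1686 px

Inside the 2128×1596 canvas the clip is width-limited at 2128.00 × 1222.99.
Second fit — the 4:3 canvas into 4400×2200 spans the height: 2933.33 × 2200.00 (×1.3784 from 2128×1596).
The clip scales with it: height 1222.99 × 1.3784 ≈ 1685.82.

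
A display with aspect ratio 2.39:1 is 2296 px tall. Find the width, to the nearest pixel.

5487 px

At 2.39:1, 2296 × 2.390 ≈ 5487.44.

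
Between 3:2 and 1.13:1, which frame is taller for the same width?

1.13:1

3:2 = 1.5 and 1.13; 1.5 > 1.13. The smaller width-to-height ratio is the taller frame.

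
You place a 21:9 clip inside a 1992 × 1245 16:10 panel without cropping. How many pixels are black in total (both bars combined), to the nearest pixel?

779441 pixels

Since 2.333 > 1.600, the clip is width-limited.
Content height = 1992 × 9/21 ≈ 853.7143 px.
1245 − 853.7143 = 391.2857 px of bars.
Across the 1992-px span: 391.2857 × 1992 ≈ 779441 px.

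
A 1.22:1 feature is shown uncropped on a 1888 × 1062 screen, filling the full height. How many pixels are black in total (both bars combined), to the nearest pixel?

629086 pixels

The feature is 1062 × 1.220 ≈ 1295.6400 px wide.
Black = 1888 − 1295.6400 = 592.3600 px.
That's 592.3600 × 1062 ≈ 629086 black pixels.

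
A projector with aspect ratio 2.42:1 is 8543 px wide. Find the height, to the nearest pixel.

3530 px

8543 / 2.420 = 3530.17.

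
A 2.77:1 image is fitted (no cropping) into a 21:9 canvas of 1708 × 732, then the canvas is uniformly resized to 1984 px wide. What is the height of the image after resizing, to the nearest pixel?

In the 1708×732 frame the image fills the width: height = 1708 / 2.770 ≈ 616.61 px.
Resizing to 1984 px wide multiplies everything by 1.1616: 616.61 → 716.25 px.

716 px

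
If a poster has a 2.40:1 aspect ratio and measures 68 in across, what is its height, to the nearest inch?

At 2.40:1, 68 / 2.400 ≈ 28.33.

28 in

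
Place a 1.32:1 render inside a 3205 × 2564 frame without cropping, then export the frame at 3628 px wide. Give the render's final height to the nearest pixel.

2748 px

At 3205×2564 the render is width-limited, so height = 3205 / 1.320 ≈ 2428.03 px.
The frame scales by 3628/3205 = 1.1320; 2428.03 × 1.1320 ≈ 2748.48 px.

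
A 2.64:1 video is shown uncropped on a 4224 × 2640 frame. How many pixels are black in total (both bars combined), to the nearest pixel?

4392960 pixels

Since 2.640 > 1.600, the video is width-limited.
Content height = 4224 / 2.640 ≈ 1600.0000 px.
Black = 2640 − 1600.0000 = 1040.0000 px.
That's 1040.0000 × 4224 ≈ 4392960 black pixels.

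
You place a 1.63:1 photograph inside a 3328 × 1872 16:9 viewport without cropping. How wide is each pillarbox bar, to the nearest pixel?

138 px

1.63:1 is narrower than 16:9, so it spans the full height.
Content width = 1872 × 1.630 ≈ 3051.36 px.
3328 − 3051.36 = 276.64 px of bars (138.32 each).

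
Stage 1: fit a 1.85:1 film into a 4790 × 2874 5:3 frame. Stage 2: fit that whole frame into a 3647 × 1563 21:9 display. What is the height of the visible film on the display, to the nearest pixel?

First fit — 1.85:1 into 4790×2874 spans the width: 4790.00 × 2589.19.
5:3 in 3647×1563: fills the height, so the intermediate becomes 2605.00 × 1563.00 — a scale of ×0.5438.
So the film's height is 2589.19 × 0.5438 ≈ 1408.11.

1408 px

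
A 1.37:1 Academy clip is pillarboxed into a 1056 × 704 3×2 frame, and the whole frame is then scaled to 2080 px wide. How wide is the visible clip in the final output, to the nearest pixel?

At 1056×704 the clip is height-limited, so width = 704 × 1.370 ≈ 964.48 px.
The frame scales by 2080/1056 = 1.9697; 964.48 × 1.9697 ≈ 1899.73 px.

1900 px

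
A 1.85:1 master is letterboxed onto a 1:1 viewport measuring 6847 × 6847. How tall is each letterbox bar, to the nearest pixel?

1573 px

Since 1.850 > 1.000, the master is width-limited.
The master is 6847 / 1.850 ≈ 3701.08 px tall.
6847 − 3701.08 = 3145.92 px of bars (1572.96 each).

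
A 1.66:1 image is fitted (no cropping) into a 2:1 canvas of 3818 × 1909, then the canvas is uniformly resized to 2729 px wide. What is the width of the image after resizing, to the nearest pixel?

Fitted into 3818×1909, the image spans the height; its width is 1909 × 1.660 ≈ 3168.94 px.
Resizing to 2729 px wide multiplies everything by 0.7148: 3168.94 → 2265.07 px.

2265 px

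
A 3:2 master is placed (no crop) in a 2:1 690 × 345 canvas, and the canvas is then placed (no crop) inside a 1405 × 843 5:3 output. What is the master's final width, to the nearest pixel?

1054 px

3:2 in 690×345: fills the height, so the master is 517.50 × 345.00.
Second fit — the 2:1 canvas into 1405×843 spans the width: 1405.00 × 702.50 (×2.0362 from 690×345).
Applying the same ×2.0362: 517.50 → 1053.75.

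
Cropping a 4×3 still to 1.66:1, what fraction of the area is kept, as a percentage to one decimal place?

1.66:1 is wider than 4×3, so the crop keeps the full width and trims the height.
(1.333)/(1.660) ≈ 0.803 of the area survives.

80.3%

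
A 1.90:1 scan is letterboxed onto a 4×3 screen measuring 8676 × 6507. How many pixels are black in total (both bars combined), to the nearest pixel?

1.90:1 (1.900) > 4×3 (1.333), so the scan fills the width.
Content height = 8676 / 1.900 ≈ 4566.3158 px.
Leftover height: 6507 − 4566.3158 = 1940.6842 px.
Bar area = 1940.6842 × 8676 ≈ 16837376 px.

16837376 pixels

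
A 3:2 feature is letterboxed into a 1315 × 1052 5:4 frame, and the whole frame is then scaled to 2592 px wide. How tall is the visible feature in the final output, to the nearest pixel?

In the 1315×1052 frame the feature fills the width: height = 1315 × 2/3 ≈ 876.67 px.
Scaling 1315 → 2592 is ×1.9711, so the height becomes 876.67 × 1.9711 ≈ 1728.00 px.

1728 px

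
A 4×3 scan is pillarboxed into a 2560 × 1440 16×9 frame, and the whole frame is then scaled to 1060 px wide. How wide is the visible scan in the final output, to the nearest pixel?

795 px

In the 2560×1440 frame the scan fills the height: width = 1440 × 4/3 ≈ 1920.00 px.
The frame scales by 1060/2560 = 0.4141; 1920.00 × 0.4141 ≈ 795.00 px.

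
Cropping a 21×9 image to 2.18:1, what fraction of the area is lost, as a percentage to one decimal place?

2.18:1 is narrower than 21×9, so the crop keeps the full height and trims the width.
Fraction kept = (2.180)/(2.333) ≈ 93.43%, so 6.57% is lost.

6.6%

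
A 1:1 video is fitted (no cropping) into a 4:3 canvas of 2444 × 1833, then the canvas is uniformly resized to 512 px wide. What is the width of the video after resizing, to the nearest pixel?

Fitted into 2444×1833, the video spans the height; its width is 1833 × 1/1 ≈ 1833.00 px.
Resizing to 512 px wide multiplies everything by 0.2095: 1833.00 → 384.00 px.

384 px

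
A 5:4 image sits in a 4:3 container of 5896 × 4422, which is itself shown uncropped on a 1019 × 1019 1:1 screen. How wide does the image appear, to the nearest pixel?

955 px

Inside the 5896×4422 canvas the image is height-limited at 5527.50 × 4422.00.
Second fit — the 4:3 canvas into 1019×1019 spans the width: 1019.00 × 764.25 (×0.1728 from 5896×4422).
Applying the same ×0.1728: 5527.50 → 955.31.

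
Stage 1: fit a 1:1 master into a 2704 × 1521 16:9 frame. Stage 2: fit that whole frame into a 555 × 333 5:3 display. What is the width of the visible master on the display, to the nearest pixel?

312 px

First fit — 1:1 into 2704×1521 spans the height: 1521.00 × 1521.00.
The 16:9 canvas is width-limited in 555×333, giving 555.00 × 312.19; scale factor 0.2053.
Applying the same ×0.2053: 1521.00 → 312.19.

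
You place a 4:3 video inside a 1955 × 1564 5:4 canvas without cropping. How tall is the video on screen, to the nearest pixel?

4:3 (1.333) > 5:4 (1.250), so the video fills the width.
Content height = 1955 × 3/4 ≈ 1466.25 px.

1466 px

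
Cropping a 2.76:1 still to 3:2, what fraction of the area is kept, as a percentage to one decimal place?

54.3%

3:2 is narrower than 2.76:1, so the crop keeps the full height and trims the width.
(1.500)/(2.760) ≈ 0.543 of the area survives.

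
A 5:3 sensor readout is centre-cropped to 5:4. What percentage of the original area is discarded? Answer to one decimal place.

5:4 is narrower than 5:3, so the crop keeps the full height and trims the width.
(1.250)/(1.667) ≈ 0.750 of the area survives, leaving 25.00% discarded.

25.0%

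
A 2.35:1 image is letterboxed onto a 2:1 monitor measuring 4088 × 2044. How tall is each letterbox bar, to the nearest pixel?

152 px

Since 2.350 > 2.000, the image is width-limited.
The image is 4088 / 2.350 ≈ 1739.57 px tall.
2044 − 1739.57 = 304.43 px of bars (152.21 each).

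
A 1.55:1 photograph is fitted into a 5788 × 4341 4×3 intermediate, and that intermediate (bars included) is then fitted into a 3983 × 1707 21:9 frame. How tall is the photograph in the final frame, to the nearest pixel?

First fit — 1.55:1 into 5788×4341 spans the width: 5788.00 × 3734.19.
The 4×3 canvas is height-limited in 3983×1707, giving 2276.00 × 1707.00; scale factor 0.3932.
The photograph scales with it: height 3734.19 × 0.3932 ≈ 1468.39.

1468 px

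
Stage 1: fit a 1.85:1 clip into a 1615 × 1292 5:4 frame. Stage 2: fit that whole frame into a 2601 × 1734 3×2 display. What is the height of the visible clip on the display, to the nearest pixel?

1.85:1 in 1615×1292: fills the width, so the clip is 1615.00 × 872.97.
The 5:4 canvas is height-limited in 2601×1734, giving 2167.50 × 1734.00; scale factor 1.3421.
Applying the same ×1.3421: 872.97 → 1171.62.

1172 px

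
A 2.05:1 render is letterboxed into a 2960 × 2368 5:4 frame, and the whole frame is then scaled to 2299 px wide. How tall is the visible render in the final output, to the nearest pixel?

1121 px

Fitted into 2960×2368, the render spans the width; its height is 2960 / 2.050 ≈ 1443.90 px.
Scaling 2960 → 2299 is ×0.7767, so the height becomes 1443.90 × 0.7767 ≈ 1121.46 px.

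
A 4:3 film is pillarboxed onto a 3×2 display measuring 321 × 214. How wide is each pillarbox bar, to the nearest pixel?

4:3 is narrower than 3×2, so it spans the full height.
That makes the image 285.33 px wide (214 × 4/3).
Leftover width: 321 − 285.33 = 35.67 px → 17.83 each side.

18 px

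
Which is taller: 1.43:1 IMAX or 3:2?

1.43 and 3:2 = 1.5; 1.5 > 1.43. The smaller width-to-height ratio is the taller frame.

1.43:1 IMAX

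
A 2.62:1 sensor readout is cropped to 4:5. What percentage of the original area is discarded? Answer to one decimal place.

69.5%

4:5 is narrower than 2.62:1, so the crop keeps the full height and trims the width.
(0.800)/(2.620) ≈ 0.305 of the area survives, leaving 69.47% discarded.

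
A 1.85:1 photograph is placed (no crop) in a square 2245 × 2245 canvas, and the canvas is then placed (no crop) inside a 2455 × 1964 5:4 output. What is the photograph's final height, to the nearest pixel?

1.85:1 in 2245×2245: fills the width, so the photograph is 2245.00 × 1213.51.
square in 2455×1964: fills the height, so the intermediate becomes 1964.00 × 1964.00 — a scale of ×0.8748.
The photograph scales with it: height 1213.51 × 0.8748 ≈ 1061.62.

1062 px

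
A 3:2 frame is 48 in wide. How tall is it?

At 3:2, 48 / 3 × 2 ≈ 32.

32 in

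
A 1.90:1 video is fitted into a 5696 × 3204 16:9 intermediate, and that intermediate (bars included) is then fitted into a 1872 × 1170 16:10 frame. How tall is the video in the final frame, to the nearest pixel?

1.90:1 in 5696×3204: fills the width, so the video is 5696.00 × 2997.89.
16:9 in 1872×1170: fills the width, so the intermediate becomes 1872.00 × 1053.00 — a scale of ×0.3287.
So the video's height is 2997.89 × 0.3287 ≈ 985.26.

985 px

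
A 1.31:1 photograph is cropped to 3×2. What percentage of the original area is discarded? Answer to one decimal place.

12.7%

Going from 1.31:1 to 3×2 means cutting height while keeping width.
(1.310)/(1.500) ≈ 0.873 of the area survives, leaving 12.67% discarded.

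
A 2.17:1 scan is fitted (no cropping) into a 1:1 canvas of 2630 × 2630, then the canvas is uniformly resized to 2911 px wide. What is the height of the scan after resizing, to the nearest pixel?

At 2630×2630 the scan is width-limited, so height = 2630 / 2.170 ≈ 1211.98 px.
The frame scales by 2911/2630 = 1.1068; 1211.98 × 1.1068 ≈ 1341.47 px.

1341 px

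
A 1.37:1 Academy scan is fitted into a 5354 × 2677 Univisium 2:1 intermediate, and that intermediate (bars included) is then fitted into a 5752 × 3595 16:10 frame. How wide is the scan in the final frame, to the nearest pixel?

3940 px

Inside the 5354×2677 canvas the scan is height-limited at 3667.49 × 2677.00.
Univisium 2:1 in 5752×3595: fills the width, so the intermediate becomes 5752.00 × 2876.00 — a scale of ×1.0743.
The scan scales with it: width 3667.49 × 1.0743 ≈ 3940.12.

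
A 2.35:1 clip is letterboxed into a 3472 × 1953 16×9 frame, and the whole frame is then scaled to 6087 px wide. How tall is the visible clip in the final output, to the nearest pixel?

In the 3472×1953 frame the clip fills the width: height = 3472 / 2.350 ≈ 1477.45 px.
Resizing to 6087 px wide multiplies everything by 1.7532: 1477.45 → 2590.21 px.

2590 px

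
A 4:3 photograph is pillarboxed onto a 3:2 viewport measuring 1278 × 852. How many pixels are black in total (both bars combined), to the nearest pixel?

120984 pixels

Since 1.333 < 1.500, the photograph is height-limited.
That makes the image 1136.0000 px wide (852 × 4/3).
1278 − 1136.0000 = 142.0000 px of bars.
That's 142.0000 × 852 ≈ 120984 black pixels.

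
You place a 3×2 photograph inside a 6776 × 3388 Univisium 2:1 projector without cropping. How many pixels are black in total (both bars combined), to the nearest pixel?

5739272 pixels

3×2 is narrower than Univisium 2:1, so it spans the full height.
Content width = 3388 × 3/2 ≈ 5082.0000 px.
6776 − 5082.0000 = 1694.0000 px of bars.
Bar area = 1694.0000 × 3388 ≈ 5739272 px.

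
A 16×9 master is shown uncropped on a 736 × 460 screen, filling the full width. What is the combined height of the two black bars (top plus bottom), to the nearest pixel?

The master is 736 × 9/16 ≈ 414.00 px tall.
Leftover height: 460 − 414.00 = 46.00 px.

46 px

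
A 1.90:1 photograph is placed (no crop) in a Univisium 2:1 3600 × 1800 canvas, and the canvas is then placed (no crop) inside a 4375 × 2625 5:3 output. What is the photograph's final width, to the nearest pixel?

4156 px

1.90:1 in 3600×1800: fills the height, so the photograph is 3420.00 × 1800.00.
Second fit — the Univisium 2:1 canvas into 4375×2625 spans the width: 4375.00 × 2187.50 (×1.2153 from 3600×1800).
Applying the same ×1.2153: 3420.00 → 4156.25.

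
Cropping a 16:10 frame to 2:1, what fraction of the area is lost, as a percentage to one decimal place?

20.0%

The width stays; only height is cut (since 2:1 is wider than 16:10).
(1.600)/(2.000) ≈ 0.800 of the area survives, leaving 20.00% discarded.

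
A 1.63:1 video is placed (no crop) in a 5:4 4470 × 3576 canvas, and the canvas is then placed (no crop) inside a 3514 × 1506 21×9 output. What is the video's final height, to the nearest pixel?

1.63:1 in 4470×3576: fills the width, so the video is 4470.00 × 2742.33.
Second fit — the 5:4 canvas into 3514×1506 spans the height: 1882.50 × 1506.00 (×0.4211 from 4470×3576).
Applying the same ×0.4211: 2742.33 → 1154.91.

1155 px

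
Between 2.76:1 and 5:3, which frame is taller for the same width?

2.76 and 5:3 = 1.667; 2.76 > 1.667. The smaller width-to-height ratio is the taller frame.

5:3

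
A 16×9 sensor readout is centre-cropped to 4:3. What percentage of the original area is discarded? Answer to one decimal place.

4:3 is narrower than 16×9, so the crop keeps the full height and trims the width.
Fraction kept = (1.333)/(1.778) ≈ 75.00%, so 25.00% is lost.

25.0%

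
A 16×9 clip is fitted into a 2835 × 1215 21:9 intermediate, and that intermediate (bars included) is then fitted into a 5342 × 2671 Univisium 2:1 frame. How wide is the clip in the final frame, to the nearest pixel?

4070 px

First fit — 16×9 into 2835×1215 spans the height: 2160.00 × 1215.00.
21:9 in 5342×2671: fills the width, so the intermediate becomes 5342.00 × 2289.43 — a scale of ×1.8843.
The clip scales with it: width 2160.00 × 1.8843 ≈ 4070.10.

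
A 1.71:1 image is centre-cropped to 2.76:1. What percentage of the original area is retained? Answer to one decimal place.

2.76:1 is wider than 1.71:1, so the crop keeps the full width and trims the height.
(1.710)/(2.760) ≈ 0.620 of the area survives.

62.0%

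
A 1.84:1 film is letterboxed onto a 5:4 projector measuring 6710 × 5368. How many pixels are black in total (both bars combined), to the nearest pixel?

1.84:1 is wider than 5:4, so it spans the full width.
The film is 6710 / 1.840 ≈ 3646.7391 px tall.
Black = 5368 − 3646.7391 = 1721.2609 px.
That's 1721.2609 × 6710 ≈ 11549660 black pixels.

11549660 pixels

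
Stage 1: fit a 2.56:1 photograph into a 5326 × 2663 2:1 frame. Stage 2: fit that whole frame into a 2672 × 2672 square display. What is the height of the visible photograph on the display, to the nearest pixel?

1044 px

First fit — 2.56:1 into 5326×2663 spans the width: 5326.00 × 2080.47.
Second fit — the 2:1 canvas into 2672×2672 spans the width: 2672.00 × 1336.00 (×0.5017 from 5326×2663).
So the photograph's height is 2080.47 × 0.5017 ≈ 1043.75.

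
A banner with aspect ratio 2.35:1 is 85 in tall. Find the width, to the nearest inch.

Width = 85 × 2.350 = 199.75.

200 in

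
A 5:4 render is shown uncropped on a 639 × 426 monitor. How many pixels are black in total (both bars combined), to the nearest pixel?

45369 pixels

Since 1.250 < 1.500, the render is height-limited.
That makes the image 532.5000 px wide (426 × 5/4).
Black = 639 − 532.5000 = 106.5000 px.
That's 106.5000 × 426 ≈ 45369 black pixels.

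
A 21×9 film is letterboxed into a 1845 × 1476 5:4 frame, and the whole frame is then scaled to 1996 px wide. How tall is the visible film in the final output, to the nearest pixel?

In the 1845×1476 frame the film fills the width: height = 1845 × 9/21 ≈ 790.71 px.
Scaling 1845 → 1996 is ×1.0818, so the height becomes 790.71 × 1.0818 ≈ 855.43 px.

855 px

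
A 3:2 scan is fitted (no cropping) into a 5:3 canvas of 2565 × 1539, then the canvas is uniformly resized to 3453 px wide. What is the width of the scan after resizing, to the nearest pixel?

At 2565×1539 the scan is height-limited, so width = 1539 × 3/2 ≈ 2308.50 px.
The frame scales by 3453/2565 = 1.3462; 2308.50 × 1.3462 ≈ 3107.70 px.

3108 px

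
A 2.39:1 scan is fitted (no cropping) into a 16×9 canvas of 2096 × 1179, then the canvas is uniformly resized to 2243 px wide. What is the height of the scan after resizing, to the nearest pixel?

938 px

At 2096×1179 the scan is width-limited, so height = 2096 / 2.390 ≈ 876.99 px.
Scaling 2096 → 2243 is ×1.0701, so the height becomes 876.99 × 1.0701 ≈ 938.49 px.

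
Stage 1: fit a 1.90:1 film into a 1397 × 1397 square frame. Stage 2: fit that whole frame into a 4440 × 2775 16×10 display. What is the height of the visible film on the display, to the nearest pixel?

1461 px

Inside the 1397×1397 canvas the film is width-limited at 1397.00 × 735.26.
The square canvas is height-limited in 4440×2775, giving 2775.00 × 2775.00; scale factor 1.9864.
So the film's height is 735.26 × 1.9864 ≈ 1460.53.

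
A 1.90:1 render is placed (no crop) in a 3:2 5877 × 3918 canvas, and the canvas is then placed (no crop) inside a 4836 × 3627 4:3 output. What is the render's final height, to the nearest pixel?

2545 px

First fit — 1.90:1 into 5877×3918 spans the width: 5877.00 × 3093.16.
The 3:2 canvas is width-limited in 4836×3627, giving 4836.00 × 3224.00; scale factor 0.8229.
So the render's height is 3093.16 × 0.8229 ≈ 2545.26.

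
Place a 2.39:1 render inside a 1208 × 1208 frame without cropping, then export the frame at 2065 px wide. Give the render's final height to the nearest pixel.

In the 1208×1208 frame the render fills the width: height = 1208 / 2.390 ≈ 505.44 px.
Resizing to 2065 px wide multiplies everything by 1.7094: 505.44 → 864.02 px.

864 px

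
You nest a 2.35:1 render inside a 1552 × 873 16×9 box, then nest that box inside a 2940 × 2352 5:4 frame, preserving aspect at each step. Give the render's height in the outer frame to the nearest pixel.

1251 px

2.35:1 in 1552×873: fills the width, so the render is 1552.00 × 660.43.
16×9 in 2940×2352: fills the width, so the intermediate becomes 2940.00 × 1653.75 — a scale of ×1.8943.
Applying the same ×1.8943: 660.43 → 1251.06.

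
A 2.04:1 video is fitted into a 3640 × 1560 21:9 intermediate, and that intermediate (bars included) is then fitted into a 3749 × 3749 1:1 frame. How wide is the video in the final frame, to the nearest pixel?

2.04:1 in 3640×1560: fills the height, so the video is 3182.40 × 1560.00.
The 21:9 canvas is width-limited in 3749×3749, giving 3749.00 × 1606.71; scale factor 1.0299.
The video scales with it: width 3182.40 × 1.0299 ≈ 3277.70.

3278 px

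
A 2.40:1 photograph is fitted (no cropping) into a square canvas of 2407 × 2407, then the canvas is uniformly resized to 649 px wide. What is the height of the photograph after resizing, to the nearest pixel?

At 2407×2407 the photograph is width-limited, so height = 2407 / 2.400 ≈ 1002.92 px.
Scaling 2407 → 649 is ×0.2696, so the height becomes 1002.92 × 0.2696 ≈ 270.42 px.

270 px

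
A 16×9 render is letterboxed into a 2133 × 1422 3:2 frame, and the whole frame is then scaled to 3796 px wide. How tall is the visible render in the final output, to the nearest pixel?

In the 2133×1422 frame the render fills the width: height = 2133 × 9/16 ≈ 1199.81 px.
Resizing to 3796 px wide multiplies everything by 1.7797: 1199.81 → 2135.25 px.

2135 px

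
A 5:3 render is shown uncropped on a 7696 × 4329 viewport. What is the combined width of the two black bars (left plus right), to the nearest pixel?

5:3 (1.667) < 16×9 (1.778), so the render fills the height.
Content width = 4329 × 5/3 ≈ 7215.00 px.
7696 − 7215.00 = 481.00 px of bars.

481 px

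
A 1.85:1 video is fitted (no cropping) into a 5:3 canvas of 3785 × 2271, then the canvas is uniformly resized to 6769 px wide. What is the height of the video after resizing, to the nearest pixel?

In the 3785×2271 frame the video fills the width: height = 3785 / 1.850 ≈ 2045.95 px.
Scaling 3785 → 6769 is ×1.7884, so the height becomes 2045.95 × 1.7884 ≈ 3658.92 px.

3659 px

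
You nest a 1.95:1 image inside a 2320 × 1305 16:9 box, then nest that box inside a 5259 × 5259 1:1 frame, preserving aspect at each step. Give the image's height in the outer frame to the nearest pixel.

Inside the 2320×1305 canvas the image is width-limited at 2320.00 × 1189.74.
16:9 in 5259×5259: fills the width, so the intermediate becomes 5259.00 × 2958.19 — a scale of ×2.2668.
The image scales with it: height 1189.74 × 2.2668 ≈ 2696.92.

2697 px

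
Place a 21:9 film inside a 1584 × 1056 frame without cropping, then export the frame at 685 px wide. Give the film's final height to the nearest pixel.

In the 1584×1056 frame the film fills the width: height = 1584 × 9/21 ≈ 678.86 px.
The frame scales by 685/1584 = 0.4324; 678.86 × 0.4324 ≈ 293.57 px.

294 px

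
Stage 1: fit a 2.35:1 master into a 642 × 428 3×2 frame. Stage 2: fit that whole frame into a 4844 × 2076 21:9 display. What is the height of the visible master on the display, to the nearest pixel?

1325 px

First fit — 2.35:1 into 642×428 spans the width: 642.00 × 273.19.
3×2 in 4844×2076: fills the height, so the intermediate becomes 3114.00 × 2076.00 — a scale of ×4.8505.
Applying the same ×4.8505: 273.19 → 1325.11.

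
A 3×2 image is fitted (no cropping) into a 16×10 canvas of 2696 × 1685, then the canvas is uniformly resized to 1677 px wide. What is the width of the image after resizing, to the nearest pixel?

1572 px

At 2696×1685 the image is height-limited, so width = 1685 × 3/2 ≈ 2527.50 px.
Scaling 2696 → 1677 is ×0.6220, so the width becomes 2527.50 × 0.6220 ≈ 1572.19 px.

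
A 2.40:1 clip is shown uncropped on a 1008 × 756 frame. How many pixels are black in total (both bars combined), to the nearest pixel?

2.40:1 is wider than 4:3, so it spans the full width.
Content height = 1008 / 2.400 ≈ 420.0000 px.
Leftover height: 756 − 420.0000 = 336.0000 px.
That's 336.0000 × 1008 ≈ 338688 black pixels.

338688 pixels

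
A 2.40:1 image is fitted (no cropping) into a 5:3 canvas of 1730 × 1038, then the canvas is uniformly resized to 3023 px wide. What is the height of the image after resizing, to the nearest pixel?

1260 px

Fitted into 1730×1038, the image spans the width; its height is 1730 / 2.400 ≈ 720.83 px.
Scaling 1730 → 3023 is ×1.7474, so the height becomes 720.83 × 1.7474 ≈ 1259.58 px.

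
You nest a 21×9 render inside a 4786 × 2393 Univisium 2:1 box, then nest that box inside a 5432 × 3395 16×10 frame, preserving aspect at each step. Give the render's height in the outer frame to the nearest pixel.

21×9 in 4786×2393: fills the width, so the render is 4786.00 × 2051.14.
Univisium 2:1 in 5432×3395: fills the width, so the intermediate becomes 5432.00 × 2716.00 — a scale of ×1.1350.
The render scales with it: height 2051.14 × 1.1350 ≈ 2328.00.

2328 px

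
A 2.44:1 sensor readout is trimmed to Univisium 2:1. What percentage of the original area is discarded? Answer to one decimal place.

18.0%

Univisium 2:1 is narrower than 2.44:1, so the crop keeps the full height and trims the width.
(2.000)/(2.440) ≈ 0.820 of the area survives, leaving 18.03% discarded.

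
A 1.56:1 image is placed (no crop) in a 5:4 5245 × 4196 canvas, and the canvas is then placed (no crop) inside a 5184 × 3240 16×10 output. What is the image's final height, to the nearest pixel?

2596 px

1.56:1 in 5245×4196: fills the width, so the image is 5245.00 × 3362.18.
Second fit — the 5:4 canvas into 5184×3240 spans the height: 4050.00 × 3240.00 (×0.7722 from 5245×4196).
Applying the same ×0.7722: 3362.18 → 2596.15.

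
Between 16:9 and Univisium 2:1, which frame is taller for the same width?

16:9 = 1.778 and Univisium 2:1 = 2; 2 > 1.778. The smaller width-to-height ratio is the taller frame.

16:9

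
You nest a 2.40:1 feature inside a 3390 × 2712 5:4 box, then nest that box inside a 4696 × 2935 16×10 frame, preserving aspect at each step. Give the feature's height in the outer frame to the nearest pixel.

2.40:1 in 3390×2712: fills the width, so the feature is 3390.00 × 1412.50.
Second fit — the 5:4 canvas into 4696×2935 spans the height: 3668.75 × 2935.00 (×1.0822 from 3390×2712).
Applying the same ×1.0822: 1412.50 → 1528.65.

1529 px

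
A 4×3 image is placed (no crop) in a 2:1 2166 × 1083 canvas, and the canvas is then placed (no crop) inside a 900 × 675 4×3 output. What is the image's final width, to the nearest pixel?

First fit — 4×3 into 2166×1083 spans the height: 1444.00 × 1083.00.
The 2:1 canvas is width-limited in 900×675, giving 900.00 × 450.00; scale factor 0.4155.
Applying the same ×0.4155: 1444.00 → 600.00.

600 px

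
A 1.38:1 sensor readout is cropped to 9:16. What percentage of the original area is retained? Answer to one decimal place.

40.8%

9:16 is narrower than 1.38:1, so the crop keeps the full height and trims the width.
Area ratio = (0.562)/(1.380) = 40.76% retained.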